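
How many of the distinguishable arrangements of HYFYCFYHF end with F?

Fix F in the last position and arrange the remaining 8 letters.
Those 8 letters have F appearing twice, H appearing twice, and Y appearing 3 times, giving (8)!/(3!·2!·2!) = 1680.

1680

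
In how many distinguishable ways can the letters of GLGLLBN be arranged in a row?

The 7 letters of GLGLLBN have repeats: G appearing twice and L appearing 3 times.
Dividing 7! = 5040 by 3!·2! = 12 for the repeated letters gives 420.

420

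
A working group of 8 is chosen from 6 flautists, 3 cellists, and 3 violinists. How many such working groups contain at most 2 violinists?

369

Split by how many violinists are chosen (0 through 2).
Sum: C(3,0)·C(9,8) + C(3,1)·C(9,7) + C(3,2)·C(9,6) = 9 + 108 + 252 = 369.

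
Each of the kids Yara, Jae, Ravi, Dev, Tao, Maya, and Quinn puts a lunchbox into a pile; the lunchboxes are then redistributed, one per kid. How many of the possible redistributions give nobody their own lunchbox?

1854

Let Aᵢ be the assignments in which kid i gets their own lunchbox. We want the size of the complement of A₁∪…∪A_7.
By inclusion–exclusion this is Σ_{j=0}^{7} (−1)^j C(7,j)·(7−j)!.
Computing: 5040 − 5040 + 2520 − 840 + 210 − 42 + 7 − 1 = 1854.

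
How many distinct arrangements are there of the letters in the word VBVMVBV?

Letter multiplicities in VBVMVBV: B×2, M×1, V×4.
The number of distinct arrangements is 7!/(4!·2!) = 5040/48 = 105.

105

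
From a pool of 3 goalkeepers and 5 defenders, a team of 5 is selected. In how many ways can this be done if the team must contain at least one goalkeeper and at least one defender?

Total 5-person selections from all 8: C(8,5) = 56.
Subtract selections that omit an entire group: no goalkeepers → C(5,5) = 1; no defenders → C(3,5) = 0.
Both groups omitted at once is impossible, so 56 − 1 = 55.

55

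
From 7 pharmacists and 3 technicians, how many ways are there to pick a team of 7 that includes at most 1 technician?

Split by how many technicians are chosen (0 through 1).
Sum: C(3,0)·C(7,7) + C(3,1)·C(7,6) = 1 + 21 = 22.

22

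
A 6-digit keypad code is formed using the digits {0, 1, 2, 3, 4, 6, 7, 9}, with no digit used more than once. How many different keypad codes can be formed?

This is a permutation of 6 out of 8: P(8,6) = 8!/2!.
That product is 8 × 7 × 6 × 5 × 4 × 3 = 20160.

20160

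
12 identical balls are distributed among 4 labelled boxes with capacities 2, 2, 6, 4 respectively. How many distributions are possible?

10

By stars and bars, unrestricted non-negative solutions to x_1+…+x_4 = 12 number C(12+3,3) = 455.
Subtract solutions that violate a single cap (substitute x_i' = x_i − (cap_i+1)): x_1 ≥ 3 gives C(12,3) = 220; x_2 ≥ 3 gives C(12,3) = 220; x_3 ≥ 7 gives C(8,3) = 56; x_4 ≥ 5 gives C(10,3) = 120. Together 616.
Add back pairs where two caps are both exceeded: 84 + 10 + 35 + 10 + 35 + 1 = 175.
Subtract triples: 0 + 4 + 0 + 0 = 4.
By inclusion–exclusion the count is 455 − 616 + 175 − 4 = 10.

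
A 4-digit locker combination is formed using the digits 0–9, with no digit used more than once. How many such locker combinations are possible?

5040

With no repetition, fill the 4 digits in order: 10 choices, then 9, down to 7.
That product is 10 × 9 × 8 × 7 = 5040.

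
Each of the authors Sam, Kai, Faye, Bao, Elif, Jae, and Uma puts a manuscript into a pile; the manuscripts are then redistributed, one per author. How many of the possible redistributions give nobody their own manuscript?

Let Aᵢ be the assignments in which author i gets their own manuscript. We want the size of the complement of A₁∪…∪A_7.
By inclusion–exclusion this is Σ_{j=0}^{7} (−1)^j C(7,j)·(7−j)!.
Computing: 5040 − 5040 + 2520 − 840 + 210 − 42 + 7 − 1 = 1854.

1854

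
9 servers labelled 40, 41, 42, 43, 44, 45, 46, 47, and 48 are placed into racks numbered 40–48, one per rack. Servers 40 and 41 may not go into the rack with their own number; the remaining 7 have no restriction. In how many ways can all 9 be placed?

Let Aᵢ (for i ∈ {40, 41}) be the placements that put server i in its forbidden rack. Any j of these fix j positions, leaving (9−j)! ways to fill the rest, and there are C(2,j) ways to pick which j.
By inclusion–exclusion, the number of valid placements is Σ_{j=0}^{2} (−1)^j C(2,j)·(9−j)!.
Computing: 362880 − 80640 + 5040 = 287280.

287280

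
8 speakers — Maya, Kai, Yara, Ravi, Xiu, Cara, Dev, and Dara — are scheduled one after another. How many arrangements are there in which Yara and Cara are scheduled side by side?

Place the 6 others and the Yara-Cara pair as 7 objects in a line; the pair has 2 internal arrangements.
So the count is 2·(7)! = 10080.

10080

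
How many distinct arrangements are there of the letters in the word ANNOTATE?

5040

ANNOTATE has 8 letters with A appearing twice, N appearing twice, and T appearing twice.
Dividing 8! = 40320 by 2!·2!·2! = 8 for the repeated letters gives 5040.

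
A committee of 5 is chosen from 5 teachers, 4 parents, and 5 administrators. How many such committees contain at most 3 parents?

1992

Split by how many parents are chosen (0 through 3).
Sum: C(4,0)·C(10,5) + C(4,1)·C(10,4) + C(4,2)·C(10,3) + C(4,3)·C(10,2) = 252 + 840 + 720 + 180 = 1992.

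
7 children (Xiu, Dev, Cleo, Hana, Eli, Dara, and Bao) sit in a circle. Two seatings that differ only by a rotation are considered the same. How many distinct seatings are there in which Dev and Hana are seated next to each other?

240

Glue Dev and Hana into a block (2 internal orders). Seating 6 units around a circle gives (5)! arrangements.
So 2 × (5)! = 2 × 120 = 240.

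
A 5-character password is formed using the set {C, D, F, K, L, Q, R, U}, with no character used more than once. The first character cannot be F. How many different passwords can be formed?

The first character has 8−1 = 7 choices (anything except F).
The remaining 4 characters are filled from the other 7 symbols without repetition: 7 × 6 × 5 × 4 = 840.
Total: 7 × 840 = 5880.

5880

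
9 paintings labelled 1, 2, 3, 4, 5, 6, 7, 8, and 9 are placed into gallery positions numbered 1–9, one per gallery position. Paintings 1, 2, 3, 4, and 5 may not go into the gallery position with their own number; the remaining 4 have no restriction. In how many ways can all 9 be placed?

205056

Let Aᵢ (for 1 ≤ i ≤ 5) be the placements that put painting i in its forbidden gallery position. Any j of these fix j positions, leaving (9−j)! ways to fill the rest, and there are C(5,j) ways to pick which j.
By inclusion–exclusion, the number of valid placements is Σ_{j=0}^{5} (−1)^j C(5,j)·(9−j)!.
Computing: 362880 − 201600 + 50400 − 7200 + 600 − 24 = 205056.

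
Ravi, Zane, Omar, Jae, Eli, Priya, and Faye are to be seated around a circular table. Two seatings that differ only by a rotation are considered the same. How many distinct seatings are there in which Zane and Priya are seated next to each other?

240

Treat {Zane, Priya} as one unit (2 internal orders) and seat the resulting 6 units around the table: (5)! circular arrangements.
So 2 × (5)! = 2 × 120 = 240.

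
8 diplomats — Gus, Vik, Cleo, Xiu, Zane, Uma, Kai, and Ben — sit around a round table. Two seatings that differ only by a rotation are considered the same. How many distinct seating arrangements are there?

Seat Gus anywhere (absorbing the rotational symmetry), then permute the other 7: (7)! = 5040.

5040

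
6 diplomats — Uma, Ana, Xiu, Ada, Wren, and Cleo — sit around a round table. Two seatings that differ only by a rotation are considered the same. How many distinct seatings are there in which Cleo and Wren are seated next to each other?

Glue Cleo and Wren into a block (2 internal orders). Seating 5 units around a circle gives (4)! arrangements.
So 2 × (4)! = 2 × 24 = 48.

48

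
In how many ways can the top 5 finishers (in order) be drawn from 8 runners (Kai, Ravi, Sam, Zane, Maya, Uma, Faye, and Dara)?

6720

There are 8 choices for 1st place, 7 for 2nd, and so on down to 4 for position 5.
That gives 8 × 7 × 6 × 5 × 4 = 6720.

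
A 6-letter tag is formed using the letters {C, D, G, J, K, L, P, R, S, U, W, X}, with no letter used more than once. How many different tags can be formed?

This is a permutation of 6 out of 12: P(12,6) = 12!/6!.
That product is 12 × 11 × 10 × 9 × 8 × 7 = 665280.

665280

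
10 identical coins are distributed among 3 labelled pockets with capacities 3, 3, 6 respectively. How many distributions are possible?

6

By stars and bars, unrestricted non-negative solutions to x_1+…+x_3 = 10 number C(10+2,2) = 66.
Subtract solutions that violate a single cap (substitute x_i' = x_i − (cap_i+1)): x_1 ≥ 4 gives C(8,2) = 28; x_2 ≥ 4 gives C(8,2) = 28; x_3 ≥ 7 gives C(5,2) = 10. Together 66.
Add back pairs where two caps are both exceeded: 6 + 0 + 0 = 6.
By inclusion–exclusion the count is 66 − 66 + 6 = 6.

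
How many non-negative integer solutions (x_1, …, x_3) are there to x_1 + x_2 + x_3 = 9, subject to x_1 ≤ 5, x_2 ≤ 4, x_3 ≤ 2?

6

Without the upper bounds there are C(11,2) = 55 ways to split 9 among 3 variables.
Subtract solutions that violate a single cap (substitute x_i' = x_i − (cap_i+1)): x_1 ≥ 6 gives C(5,2) = 10; x_2 ≥ 5 gives C(6,2) = 15; x_3 ≥ 3 gives C(8,2) = 28. Together 53.
Add back pairs where two caps are both exceeded: 0 + 1 + 3 = 4.
By inclusion–exclusion the count is 55 − 53 + 4 = 6.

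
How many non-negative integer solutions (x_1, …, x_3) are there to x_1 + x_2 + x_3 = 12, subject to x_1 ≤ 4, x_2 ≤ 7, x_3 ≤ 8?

Ignoring the caps, the number of non-negative solutions to x_1+…+x_3 = 12 is C(14,2) = 91.
Subtract solutions that violate a single cap (substitute x_i' = x_i − (cap_i+1)): x_1 ≥ 5 gives C(9,2) = 36; x_2 ≥ 8 gives C(6,2) = 15; x_3 ≥ 9 gives C(5,2) = 10. Together 61.
No two caps can be exceeded simultaneously, so the pair terms are all 0.
By inclusion–exclusion the count is 91 − 61 + 0 = 30.

30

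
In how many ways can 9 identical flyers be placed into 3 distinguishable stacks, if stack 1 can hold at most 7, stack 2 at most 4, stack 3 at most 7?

34

By stars and bars, unrestricted non-negative solutions to x_1+…+x_3 = 9 number C(9+2,2) = 55.
Subtract solutions that violate a single cap (substitute x_i' = x_i − (cap_i+1)): x_1 ≥ 8 gives C(3,2) = 3; x_2 ≥ 5 gives C(6,2) = 15; x_3 ≥ 8 gives C(3,2) = 3. Together 21.
No two caps can be exceeded simultaneously, so the pair terms are all 0.
By inclusion–exclusion the count is 55 − 21 + 0 = 34.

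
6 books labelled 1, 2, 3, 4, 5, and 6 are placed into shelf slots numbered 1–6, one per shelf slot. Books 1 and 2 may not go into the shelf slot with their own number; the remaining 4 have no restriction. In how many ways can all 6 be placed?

504

Let Aᵢ (for i ∈ {1, 2}) be the placements that put book i in its forbidden shelf slot. Any j of these fix j positions, leaving (6−j)! ways to fill the rest, and there are C(2,j) ways to pick which j.
By inclusion–exclusion, the number of valid placements is Σ_{j=0}^{2} (−1)^j C(2,j)·(6−j)!.
Computing: 720 − 240 + 24 = 504.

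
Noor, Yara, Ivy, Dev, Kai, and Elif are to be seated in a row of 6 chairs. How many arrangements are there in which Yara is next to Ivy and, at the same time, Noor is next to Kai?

96

Treat {Yara,Ivy} as one block (2 orders) and {Noor,Kai} as another (2 orders).
That leaves 4 units to arrange: 2 × 2 × 4! = 4 × 24 = 96.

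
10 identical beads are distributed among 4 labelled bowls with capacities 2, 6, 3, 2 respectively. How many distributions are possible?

By stars and bars, unrestricted non-negative solutions to x_1+…+x_4 = 10 number C(10+3,3) = 286.
Subtract solutions that violate a single cap (substitute x_i' = x_i − (cap_i+1)): x_1 ≥ 3 gives C(10,3) = 120; x_2 ≥ 7 gives C(6,3) = 20; x_3 ≥ 4 gives C(9,3) = 84; x_4 ≥ 3 gives C(10,3) = 120. Together 344.
Add back pairs where two caps are both exceeded: 1 + 20 + 35 + 0 + 1 + 20 = 77.
Subtract triples: 0 + 0 + 1 + 0 = 1.
By inclusion–exclusion the count is 286 − 344 + 77 − 1 = 18.

18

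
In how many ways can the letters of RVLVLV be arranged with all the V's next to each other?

Treat the 3 copies of V as a single block. The multiset to arrange is then {VVV, L, L, R}, 4 items in all.
That gives (4)!/(2!) = 12 arrangements.

12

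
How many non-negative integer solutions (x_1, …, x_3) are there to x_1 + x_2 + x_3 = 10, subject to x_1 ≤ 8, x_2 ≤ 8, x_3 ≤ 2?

By stars and bars, unrestricted non-negative solutions to x_1+…+x_3 = 10 number C(10+2,2) = 66.
Subtract solutions that violate a single cap (substitute x_i' = x_i − (cap_i+1)): x_1 ≥ 9 gives C(3,2) = 3; x_2 ≥ 9 gives C(3,2) = 3; x_3 ≥ 3 gives C(9,2) = 36. Together 42.
No two caps can be exceeded simultaneously, so the pair terms are all 0.
By inclusion–exclusion the count is 66 − 42 + 0 = 24.

24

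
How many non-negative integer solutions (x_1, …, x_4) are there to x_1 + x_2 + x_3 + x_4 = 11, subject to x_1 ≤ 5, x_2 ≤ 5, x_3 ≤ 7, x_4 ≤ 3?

Without the upper bounds there are C(14,3) = 364 ways to split 11 among 4 variables.
Subtract solutions that violate a single cap (substitute x_i' = x_i − (cap_i+1)): x_1 ≥ 6 gives C(8,3) = 56; x_2 ≥ 6 gives C(8,3) = 56; x_3 ≥ 8 gives C(6,3) = 20; x_4 ≥ 4 gives C(10,3) = 120. Together 252.
Add back pairs where two caps are both exceeded: 0 + 0 + 4 + 0 + 4 + 0 = 8.
By inclusion–exclusion the count is 364 − 252 + 8 = 120.

120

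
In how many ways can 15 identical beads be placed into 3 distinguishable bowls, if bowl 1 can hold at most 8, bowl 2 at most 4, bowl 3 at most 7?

15

Without the upper bounds there are C(17,2) = 136 ways to split 15 among 3 bowls.
Subtract solutions that violate a single cap (substitute x_i' = x_i − (cap_i+1)): x_1 ≥ 9 gives C(8,2) = 28; x_2 ≥ 5 gives C(12,2) = 66; x_3 ≥ 8 gives C(9,2) = 36. Together 130.
Add back pairs where two caps are both exceeded: 3 + 0 + 6 = 9.
By inclusion–exclusion the count is 136 − 130 + 9 = 15.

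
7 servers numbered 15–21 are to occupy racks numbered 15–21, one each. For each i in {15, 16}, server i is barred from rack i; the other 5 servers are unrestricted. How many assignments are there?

Let Aᵢ (for i ∈ {15, 16}) be the placements that put server i in its forbidden rack. Any j of these fix j positions, leaving (7−j)! ways to fill the rest, and there are C(2,j) ways to pick which j.
By inclusion–exclusion, the number of valid placements is Σ_{j=0}^{2} (−1)^j C(2,j)·(7−j)!.
Computing: 5040 − 1440 + 120 = 3720.

3720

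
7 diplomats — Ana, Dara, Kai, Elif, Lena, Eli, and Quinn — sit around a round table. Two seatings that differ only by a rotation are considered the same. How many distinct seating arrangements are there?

Seat Ana anywhere (absorbing the rotational symmetry), then permute the other 6: (6)! = 720.

720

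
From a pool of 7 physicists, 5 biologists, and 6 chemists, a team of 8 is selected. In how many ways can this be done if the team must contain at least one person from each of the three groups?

With no constraint there are C(18,8) = 43758 possible selections.
Subtract selections that omit an entire group: no physicists → C(11,8) = 165; no biologists → C(13,8) = 1287; no chemists → C(12,8) = 495.
Add back selections omitting two groups (i.e. drawn from a single group): C(7,8) + C(5,8) + C(6,8) = 0.
By inclusion–exclusion: 43758 − 1947 + 0 = 41811.

41811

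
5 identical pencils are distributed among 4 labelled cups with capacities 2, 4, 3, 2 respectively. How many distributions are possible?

By stars and bars, unrestricted non-negative solutions to x_1+…+x_4 = 5 number C(5+3,3) = 56.
Subtract solutions that violate a single cap (substitute x_i' = x_i − (cap_i+1)): x_1 ≥ 3 gives C(5,3) = 10; x_2 ≥ 5 gives C(3,3) = 1; x_3 ≥ 4 gives C(4,3) = 4; x_4 ≥ 3 gives C(5,3) = 10. Together 25.
No two caps can be exceeded simultaneously, so the pair terms are all 0.
By inclusion–exclusion the count is 56 − 25 + 0 = 31.

31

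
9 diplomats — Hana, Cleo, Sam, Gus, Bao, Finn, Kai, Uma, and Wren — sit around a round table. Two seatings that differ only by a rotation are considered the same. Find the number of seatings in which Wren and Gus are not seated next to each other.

All circular seatings of 9 people number (8)! = 40320.
Those with Wren next to Gus: fuse the pair into one unit and seat 8 units around a circle — 2·(7)! = 10080.
Subtracting, 40320 − 10080 = 30240.

30240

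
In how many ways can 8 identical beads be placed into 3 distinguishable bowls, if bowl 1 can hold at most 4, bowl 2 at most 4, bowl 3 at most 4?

By stars and bars, unrestricted non-negative solutions to x_1+…+x_3 = 8 number C(8+2,2) = 45.
Subtract solutions that violate a single cap (substitute x_i' = x_i − (cap_i+1)): x_1 ≥ 5 gives C(5,2) = 10; x_2 ≥ 5 gives C(5,2) = 10; x_3 ≥ 5 gives C(5,2) = 10. Together 30.
No two caps can be exceeded simultaneously, so the pair terms are all 0.
By inclusion–exclusion the count is 45 − 30 + 0 = 15.

15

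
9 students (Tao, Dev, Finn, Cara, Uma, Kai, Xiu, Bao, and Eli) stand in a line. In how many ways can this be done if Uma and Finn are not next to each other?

There are 9! = 362880 arrangements in all. If Uma and Finn are adjacent, merging them into one block gives 2·(8)! = 80640 arrangements.
So 362880 − 80640 = 282240 arrangements keep them apart.

282240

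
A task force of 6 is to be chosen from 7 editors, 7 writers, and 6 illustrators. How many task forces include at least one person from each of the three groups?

32340

Unrestricted: C(20,6) = 38760 ways to pick any 6 of the 20.
Selections missing a whole group: no editors → C(13,6) = 1716; no writers → C(13,6) = 1716; no illustrators → C(14,6) = 3003.
Add back selections omitting two groups (i.e. drawn from a single group): C(7,6) + C(7,6) + C(6,6) = 15.
By inclusion–exclusion: 38760 − 6435 + 15 = 32340.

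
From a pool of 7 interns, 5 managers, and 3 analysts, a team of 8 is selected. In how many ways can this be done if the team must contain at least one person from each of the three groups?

Unrestricted: C(15,8) = 6435 ways to pick any 8 of the 15.
Subtract selections that omit an entire group: no interns → C(8,8) = 1; no managers → C(10,8) = 45; no analysts → C(12,8) = 495.
Add back selections omitting two groups (i.e. drawn from a single group): C(7,8) + C(5,8) + C(3,8) = 0.
By inclusion–exclusion: 6435 − 541 + 0 = 5894.

5894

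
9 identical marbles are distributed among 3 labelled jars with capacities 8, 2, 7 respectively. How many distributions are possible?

Without the upper bounds there are C(11,2) = 55 ways to split 9 among 3 jars.
Subtract solutions that violate a single cap (substitute x_i' = x_i − (cap_i+1)): x_1 ≥ 9 gives C(2,2) = 1; x_2 ≥ 3 gives C(8,2) = 28; x_3 ≥ 8 gives C(3,2) = 3. Together 32.
No two caps can be exceeded simultaneously, so the pair terms are all 0.
By inclusion–exclusion the count is 55 − 32 + 0 = 23.

23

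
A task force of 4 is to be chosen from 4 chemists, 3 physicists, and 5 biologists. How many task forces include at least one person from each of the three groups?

270

Total 4-person selections from all 12: C(12,4) = 495.
Selections missing a whole group: no chemists → C(8,4) = 70; no physicists → C(9,4) = 126; no biologists → C(7,4) = 35.
Add back selections omitting two groups (i.e. drawn from a single group): C(4,4) + C(3,4) + C(5,4) = 6.
By inclusion–exclusion: 495 − 231 + 6 = 270.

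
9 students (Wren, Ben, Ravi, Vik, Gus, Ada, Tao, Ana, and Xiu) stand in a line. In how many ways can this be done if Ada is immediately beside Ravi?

Treat {Ada, Ravi} as a single unit. There are 8 units to order, and the pair itself can be ordered 2 ways.
That gives 2 × 8! = 2 × 40320 = 80640.

80640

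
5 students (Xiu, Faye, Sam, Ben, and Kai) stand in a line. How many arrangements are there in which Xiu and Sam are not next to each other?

72

There are 5! = 120 arrangements in all. If Xiu and Sam are adjacent, merging them into one block gives 2·(4)! = 48 arrangements.
So 120 − 48 = 72 arrangements keep them apart.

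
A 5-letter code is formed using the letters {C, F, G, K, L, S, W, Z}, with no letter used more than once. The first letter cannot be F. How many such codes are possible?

The first letter has 8−1 = 7 choices (anything except F).
The remaining 4 letters are filled from the other 7 symbols without repetition: 7 × 6 × 5 × 4 = 840.
Total: 7 × 840 = 5880.

5880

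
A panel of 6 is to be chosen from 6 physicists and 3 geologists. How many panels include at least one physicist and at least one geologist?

83

Unrestricted: C(9,6) = 84 ways to pick any 6 of the 9.
Subtract selections that omit an entire group: no physicists → C(3,6) = 0; no geologists → C(6,6) = 1.
Both groups omitted at once is impossible, so 84 − 1 = 83.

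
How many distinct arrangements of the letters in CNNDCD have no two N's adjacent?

60

Total arrangements of CNNDCD: 6!/(2!·2!·2!) = 90.
Arrangements with the N's together: treat NN as one letter, giving (5)!/(2!·2!) = 30.
Hence 90 − 30 = 60.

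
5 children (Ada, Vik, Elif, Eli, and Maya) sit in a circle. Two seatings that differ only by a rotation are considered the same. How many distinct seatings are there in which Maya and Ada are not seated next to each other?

All circular seatings of 5 people number (4)! = 24.
Those with Maya next to Ada: fuse the pair into one unit and seat 4 units around a circle — 2·(3)! = 12.
Subtracting, 24 − 12 = 12.

12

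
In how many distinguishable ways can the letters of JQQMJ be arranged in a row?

30

JQQMJ has 5 letters with J appearing twice and Q appearing twice.
Dividing 5! = 120 by 2!·2! = 4 for the repeated letters gives 30.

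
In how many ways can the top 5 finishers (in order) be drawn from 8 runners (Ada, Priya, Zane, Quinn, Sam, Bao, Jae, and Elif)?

6720

There are 8 choices for 1st place, 7 for 2nd, and so on down to 4 for position 5.
That gives 8 × 7 × 6 × 5 × 4 = 6720.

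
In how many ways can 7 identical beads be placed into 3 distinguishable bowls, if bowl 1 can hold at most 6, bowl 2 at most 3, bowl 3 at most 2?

11

Ignoring the caps, the number of non-negative solutions to x_1+…+x_3 = 7 is C(9,2) = 36.
Subtract solutions that violate a single cap (substitute x_i' = x_i − (cap_i+1)): x_1 ≥ 7 gives C(2,2) = 1; x_2 ≥ 4 gives C(5,2) = 10; x_3 ≥ 3 gives C(6,2) = 15. Together 26.
Add back pairs where two caps are both exceeded: 0 + 0 + 1 = 1.
By inclusion–exclusion the count is 36 − 26 + 1 = 11.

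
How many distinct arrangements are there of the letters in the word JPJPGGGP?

Letter multiplicities in JPJPGGGP: G×3, J×2, P×3.
The number of distinct arrangements is 8!/(3!·3!·2!) = 40320/72 = 560.

560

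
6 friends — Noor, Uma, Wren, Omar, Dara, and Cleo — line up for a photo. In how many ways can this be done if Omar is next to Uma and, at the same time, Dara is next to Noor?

Treat {Omar,Uma} as one block (2 orders) and {Dara,Noor} as another (2 orders).
That leaves 4 units to arrange: 2 × 2 × 4! = 4 × 24 = 96.

96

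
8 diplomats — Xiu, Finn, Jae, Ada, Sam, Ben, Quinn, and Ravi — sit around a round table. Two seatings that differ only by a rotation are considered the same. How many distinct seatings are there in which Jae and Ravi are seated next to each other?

1440

Glue Jae and Ravi into a block (2 internal orders). Seating 7 units around a circle gives (6)! arrangements.
So 2 × (6)! = 2 × 720 = 1440.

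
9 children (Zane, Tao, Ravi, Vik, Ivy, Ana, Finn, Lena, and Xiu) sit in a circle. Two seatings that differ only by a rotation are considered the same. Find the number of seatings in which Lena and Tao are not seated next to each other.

Without the restriction there are (8)! = 40320 seatings.
Seatings with Lena beside Tao: treat them as a block with 2 internal orders, giving 2 × (7)! = 10080.
Subtracting, 40320 − 10080 = 30240.

30240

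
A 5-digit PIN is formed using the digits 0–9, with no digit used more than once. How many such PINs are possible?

30240

This is a permutation of 5 out of 10: P(10,5) = 10!/5!.
10 × 9 × 8 × 7 × 6 = 30240.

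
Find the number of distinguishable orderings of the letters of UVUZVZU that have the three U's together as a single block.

Treat the 3 copies of U as a single block. The multiset to arrange is then {UUU, V, V, Z, Z}, 5 items in all.
That gives (5)!/(2!·2!) = 30 arrangements.

30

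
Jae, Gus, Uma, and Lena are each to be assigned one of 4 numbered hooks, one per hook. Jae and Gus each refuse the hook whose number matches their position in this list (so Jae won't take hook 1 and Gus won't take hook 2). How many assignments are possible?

Let Aᵢ (for i ∈ {1, 2}) be the placements that put person i in their forbidden hook. Any j of these fix j positions, leaving (4−j)! ways to fill the rest, and there are C(2,j) ways to pick which j.
By inclusion–exclusion, the number of valid placements is Σ_{j=0}^{2} (−1)^j C(2,j)·(4−j)!.
Computing: 24 − 12 + 2 = 14.

14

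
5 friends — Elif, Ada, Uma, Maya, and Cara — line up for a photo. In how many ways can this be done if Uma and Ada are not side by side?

There are 5! = 120 arrangements in all. If Uma and Ada are adjacent, merging them into one block gives 2·(4)! = 48 arrangements.
So 120 − 48 = 72 arrangements keep them apart.

72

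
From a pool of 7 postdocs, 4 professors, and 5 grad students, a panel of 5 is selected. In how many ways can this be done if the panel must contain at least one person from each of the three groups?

With no constraint there are C(16,5) = 4368 possible selections.
Subtract selections that omit an entire group: no postdocs → C(9,5) = 126; no professors → C(12,5) = 792; no grad students → C(11,5) = 462.
Add back selections omitting two groups (i.e. drawn from a single group): C(7,5) + C(4,5) + C(5,5) = 22.
By inclusion–exclusion: 4368 − 1380 + 22 = 3010.

3010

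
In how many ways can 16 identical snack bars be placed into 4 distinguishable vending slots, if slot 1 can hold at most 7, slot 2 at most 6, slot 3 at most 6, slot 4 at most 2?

Ignoring the caps, the number of non-negative solutions to x_1+…+x_4 = 16 is C(19,3) = 969.
Subtract solutions that violate a single cap (substitute x_i' = x_i − (cap_i+1)): x_1 ≥ 8 gives C(11,3) = 165; x_2 ≥ 7 gives C(12,3) = 220; x_3 ≥ 7 gives C(12,3) = 220; x_4 ≥ 3 gives C(16,3) = 560. Together 1165.
Add back pairs where two caps are both exceeded: 4 + 4 + 56 + 10 + 84 + 84 = 242.
By inclusion–exclusion the count is 969 − 1165 + 242 = 46.

46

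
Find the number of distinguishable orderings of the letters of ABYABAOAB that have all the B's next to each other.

Treat the 3 copies of B as a single block. The multiset to arrange is then {BBB, A, A, A, A, O, Y}, 7 items in all.
That gives (7)!/(4!) = 210 arrangements.

210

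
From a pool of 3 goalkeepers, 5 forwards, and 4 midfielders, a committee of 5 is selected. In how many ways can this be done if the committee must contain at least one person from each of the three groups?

590

With no constraint there are C(12,5) = 792 possible selections.
Selections missing a whole group: no goalkeepers → C(9,5) = 126; no forwards → C(7,5) = 21; no midfielders → C(8,5) = 56.
Add back selections omitting two groups (i.e. drawn from a single group): C(3,5) + C(5,5) + C(4,5) = 1.
By inclusion–exclusion: 792 − 203 + 1 = 590.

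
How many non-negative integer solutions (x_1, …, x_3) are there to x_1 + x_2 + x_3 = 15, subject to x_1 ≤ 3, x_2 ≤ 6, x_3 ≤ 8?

By stars and bars, unrestricted non-negative solutions to x_1+…+x_3 = 15 number C(15+2,2) = 136.
Subtract solutions that violate a single cap (substitute x_i' = x_i − (cap_i+1)): x_1 ≥ 4 gives C(13,2) = 78; x_2 ≥ 7 gives C(10,2) = 45; x_3 ≥ 9 gives C(8,2) = 28. Together 151.
Add back pairs where two caps are both exceeded: 15 + 6 + 0 = 21.
By inclusion–exclusion the count is 136 − 151 + 21 = 6.

6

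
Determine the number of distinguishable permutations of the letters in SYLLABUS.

10080

SYLLABUS has 8 letters with L appearing twice and S appearing twice.
Dividing 8! = 40320 by 2!·2! = 4 for the repeated letters gives 10080.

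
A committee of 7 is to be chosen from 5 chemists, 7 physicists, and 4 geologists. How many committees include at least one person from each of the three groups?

Unrestricted: C(16,7) = 11440 ways to pick any 7 of the 16.
Selections missing a whole group: no chemists → C(11,7) = 330; no physicists → C(9,7) = 36; no geologists → C(12,7) = 792.
Add back selections omitting two groups (i.e. drawn from a single group): C(5,7) + C(7,7) + C(4,7) = 1.
By inclusion–exclusion: 11440 − 1158 + 1 = 10283.

10283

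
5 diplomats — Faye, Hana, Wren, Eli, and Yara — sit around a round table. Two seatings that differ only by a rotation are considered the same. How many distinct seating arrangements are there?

24

Around a circle, 5 distinct people have 5!/5 = (4)! = 24 rotationally distinct seatings.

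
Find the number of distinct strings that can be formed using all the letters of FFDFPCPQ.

The 8 letters of FFDFPCPQ have repeats: F appearing 3 times and P appearing twice.
So there are 8! / (3!·2!) = 3360 distinguishable arrangements.

3360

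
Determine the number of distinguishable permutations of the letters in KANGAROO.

10080

The 8 letters of KANGAROO have repeats: A appearing twice and O appearing twice.
So there are 8! / (2!·2!) = 10080 distinguishable arrangements.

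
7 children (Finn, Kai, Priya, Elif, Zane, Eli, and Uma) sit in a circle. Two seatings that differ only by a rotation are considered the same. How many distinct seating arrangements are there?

Seat Finn anywhere (absorbing the rotational symmetry), then permute the other 6: (6)! = 720.

720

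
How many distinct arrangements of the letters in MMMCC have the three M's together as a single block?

3

Treat the 3 copies of M as a single block. The multiset to arrange is then {MMM, C, C}, 3 items in all.
That gives (3)!/(2!) = 3 arrangements.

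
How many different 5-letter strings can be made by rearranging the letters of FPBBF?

30

The 5 letters of FPBBF have repeats: B appearing twice and F appearing twice.
The number of distinct arrangements is 5!/(2!·2!) = 120/4 = 30.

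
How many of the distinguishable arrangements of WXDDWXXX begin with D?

With the first slot taken by D, it remains to arrange the other 7 letters (WXDWXXX).
Those 7 letters have W appearing twice and X appearing 4 times, giving (7)!/(4!·2!) = 105.

105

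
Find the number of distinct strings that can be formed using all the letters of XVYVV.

20

Letter multiplicities in XVYVV: V×3, X×1, Y×1.
So there are 5! / (3!) = 20 distinguishable arrangements.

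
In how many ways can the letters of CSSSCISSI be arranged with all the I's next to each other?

Treat the 2 copies of I as a single block. The multiset to arrange is then {II, C, C, S, S, S, S, S}, 8 items in all.
That gives (8)!/(5!·2!) = 168 arrangements.

168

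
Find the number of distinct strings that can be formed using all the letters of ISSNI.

Letter multiplicities in ISSNI: I×2, N×1, S×2.
So there are 5! / (2!·2!) = 30 distinguishable arrangements.

30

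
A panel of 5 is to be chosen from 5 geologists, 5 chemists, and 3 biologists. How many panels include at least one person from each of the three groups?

Total 5-person selections from all 13: C(13,5) = 1287.
Subtract selections that omit an entire group: no geologists → C(8,5) = 56; no chemists → C(8,5) = 56; no biologists → C(10,5) = 252.
Add back selections omitting two groups (i.e. drawn from a single group): C(5,5) + C(5,5) + C(3,5) = 2.
By inclusion–exclusion: 1287 − 364 + 2 = 925.

925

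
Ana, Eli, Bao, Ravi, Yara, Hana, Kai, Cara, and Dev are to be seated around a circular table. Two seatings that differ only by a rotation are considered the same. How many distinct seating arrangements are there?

Around a circle, 9 distinct people have 9!/9 = (8)! = 40320 rotationally distinct seatings.

40320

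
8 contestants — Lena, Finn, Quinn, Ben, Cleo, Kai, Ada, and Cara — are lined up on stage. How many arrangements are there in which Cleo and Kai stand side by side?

Treat {Cleo, Kai} as a single unit. There are 7 units to order, and the pair itself can be ordered 2 ways.
That gives 2 × 7! = 2 × 5040 = 10080.

10080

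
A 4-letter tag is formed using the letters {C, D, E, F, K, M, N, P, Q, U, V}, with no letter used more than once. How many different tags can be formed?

This is a permutation of 4 out of 11: P(11,4) = 11!/7!.
That product is 11 × 10 × 9 × 8 = 7920.

7920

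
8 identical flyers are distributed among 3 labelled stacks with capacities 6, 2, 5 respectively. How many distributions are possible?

15

Ignoring the caps, the number of non-negative solutions to x_1+…+x_3 = 8 is C(10,2) = 45.
Subtract solutions that violate a single cap (substitute x_i' = x_i − (cap_i+1)): x_1 ≥ 7 gives C(3,2) = 3; x_2 ≥ 3 gives C(7,2) = 21; x_3 ≥ 6 gives C(4,2) = 6. Together 30.
No two caps can be exceeded simultaneously, so the pair terms are all 0.
By inclusion–exclusion the count is 45 − 30 + 0 = 15.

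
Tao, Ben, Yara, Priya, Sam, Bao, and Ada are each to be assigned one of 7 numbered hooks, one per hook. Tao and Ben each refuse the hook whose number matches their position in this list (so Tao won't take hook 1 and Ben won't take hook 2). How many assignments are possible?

Let Aᵢ (for i ∈ {1, 2}) be the placements that put person i in their forbidden hook. Any j of these fix j positions, leaving (7−j)! ways to fill the rest, and there are C(2,j) ways to pick which j.
By inclusion–exclusion, the number of valid placements is Σ_{j=0}^{2} (−1)^j C(2,j)·(7−j)!.
Computing: 5040 − 1440 + 120 = 3720.

3720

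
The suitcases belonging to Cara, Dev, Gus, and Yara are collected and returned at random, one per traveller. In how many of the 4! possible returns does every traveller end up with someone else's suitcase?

9

Count assignments avoiding every fixed point. For any j of the 4 travellers fixed to their own suitcase, the other 4−j can be arranged in (4−j)! ways.
By inclusion–exclusion this is Σ_{j=0}^{4} (−1)^j C(4,j)·(4−j)!.
Computing: 24 − 24 + 12 − 4 + 1 = 9.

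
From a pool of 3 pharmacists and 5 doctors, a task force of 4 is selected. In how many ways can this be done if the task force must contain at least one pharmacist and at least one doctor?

With no constraint there are C(8,4) = 70 possible selections.
Subtract selections that omit an entire group: no pharmacists → C(5,4) = 5; no doctors → C(3,4) = 0.
Both groups omitted at once is impossible, so 70 − 5 = 65.

65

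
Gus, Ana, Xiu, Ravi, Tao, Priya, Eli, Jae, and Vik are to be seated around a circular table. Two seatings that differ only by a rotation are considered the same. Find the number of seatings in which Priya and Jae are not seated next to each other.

Without the restriction there are (8)! = 40320 seatings.
Those with Priya next to Jae: fuse the pair into one unit and seat 8 units around a circle — 2·(7)! = 10080.
Subtracting, 40320 − 10080 = 30240.

30240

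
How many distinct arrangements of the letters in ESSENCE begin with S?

Fix S in the first position and arrange the remaining 6 letters.
Those 6 letters have E appearing 3 times, giving (6)!/(3!) = 120.

120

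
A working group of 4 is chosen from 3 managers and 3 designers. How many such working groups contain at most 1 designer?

3

Split by how many designers are chosen (0 through 1).
Sum: C(3,0)·C(3,4) + C(3,1)·C(3,3) = 0 + 3 = 3.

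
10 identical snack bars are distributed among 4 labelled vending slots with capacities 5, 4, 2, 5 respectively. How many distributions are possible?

Ignoring the caps, the number of non-negative solutions to x_1+…+x_4 = 10 is C(13,3) = 286.
Subtract solutions that violate a single cap (substitute x_i' = x_i − (cap_i+1)): x_1 ≥ 6 gives C(7,3) = 35; x_2 ≥ 5 gives C(8,3) = 56; x_3 ≥ 3 gives C(10,3) = 120; x_4 ≥ 6 gives C(7,3) = 35. Together 246.
Add back pairs where two caps are both exceeded: 0 + 4 + 0 + 10 + 0 + 4 = 18.
By inclusion–exclusion the count is 286 − 246 + 18 = 58.

58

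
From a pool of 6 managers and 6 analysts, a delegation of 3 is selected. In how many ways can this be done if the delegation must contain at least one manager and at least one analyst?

With no constraint there are C(12,3) = 220 possible selections.
Selections missing a whole group: no managers → C(6,3) = 20; no analysts → C(6,3) = 20.
Both groups omitted at once is impossible, so 220 − 40 = 180.

180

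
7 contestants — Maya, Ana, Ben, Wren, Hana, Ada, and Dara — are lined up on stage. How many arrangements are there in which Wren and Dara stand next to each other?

Place the 5 others and the Wren-Dara pair as 6 objects in a line; the pair has 2 internal arrangements.
So the count is 2·(6)! = 1440.

1440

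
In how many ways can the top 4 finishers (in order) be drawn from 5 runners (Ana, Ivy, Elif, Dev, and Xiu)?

120

This is an ordered selection of 4 from 5: P(5,4).
That gives 5 × 4 × 3 × 2 = 120.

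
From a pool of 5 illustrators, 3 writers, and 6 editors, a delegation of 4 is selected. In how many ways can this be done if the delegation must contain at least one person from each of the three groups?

Unrestricted: C(14,4) = 1001 ways to pick any 4 of the 14.
Selections missing a whole group: no illustrators → C(9,4) = 126; no writers → C(11,4) = 330; no editors → C(8,4) = 70.
Add back selections omitting two groups (i.e. drawn from a single group): C(5,4) + C(3,4) + C(6,4) = 20.
By inclusion–exclusion: 1001 − 526 + 20 = 495.

495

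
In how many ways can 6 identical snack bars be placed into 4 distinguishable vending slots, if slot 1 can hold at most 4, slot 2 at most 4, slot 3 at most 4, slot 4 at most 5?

By stars and bars, unrestricted non-negative solutions to x_1+…+x_4 = 6 number C(6+3,3) = 84.
Subtract solutions that violate a single cap (substitute x_i' = x_i − (cap_i+1)): x_1 ≥ 5 gives C(4,3) = 4; x_2 ≥ 5 gives C(4,3) = 4; x_3 ≥ 5 gives C(4,3) = 4; x_4 ≥ 6 gives C(3,3) = 1. Together 13.
No two caps can be exceeded simultaneously, so the pair terms are all 0.
By inclusion–exclusion the count is 84 − 13 + 0 = 71.

71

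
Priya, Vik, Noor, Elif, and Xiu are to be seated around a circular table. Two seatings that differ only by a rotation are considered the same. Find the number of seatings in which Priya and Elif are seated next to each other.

12

Glue Priya and Elif into a block (2 internal orders). Seating 4 units around a circle gives (3)! arrangements.
So 2 × (3)! = 2 × 6 = 12.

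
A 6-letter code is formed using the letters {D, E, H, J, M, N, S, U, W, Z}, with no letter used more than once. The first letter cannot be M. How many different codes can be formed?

136080

The first letter has 10−1 = 9 choices (anything except M).
The remaining 5 letters are filled from the other 9 symbols without repetition: 9 × 8 × 7 × 6 × 5 = 15120.
Total: 9 × 15120 = 136080.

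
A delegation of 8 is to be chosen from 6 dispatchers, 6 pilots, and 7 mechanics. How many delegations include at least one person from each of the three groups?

Unrestricted: C(19,8) = 75582 ways to pick any 8 of the 19.
Subtract selections that omit an entire group: no dispatchers → C(13,8) = 1287; no pilots → C(13,8) = 1287; no mechanics → C(12,8) = 495.
Add back selections omitting two groups (i.e. drawn from a single group): C(6,8) + C(6,8) + C(7,8) = 0.
By inclusion–exclusion: 75582 − 3069 + 0 = 72513.

72513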